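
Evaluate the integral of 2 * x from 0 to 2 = 4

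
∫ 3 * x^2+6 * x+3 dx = x^3 + 3*x^2 + 3*x + C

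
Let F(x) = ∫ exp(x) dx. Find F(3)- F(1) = -E + exp(3)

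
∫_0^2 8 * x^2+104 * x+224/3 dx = 1136/3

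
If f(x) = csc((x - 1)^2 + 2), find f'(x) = 4*(1 - x)*cos(x^2 - 2*x + 3)/(1 - cos(2*(x^2 - 2*x + 3)))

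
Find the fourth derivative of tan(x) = 24*tan(x)^5 + 40*tan(x)^3 + 16*tan(x)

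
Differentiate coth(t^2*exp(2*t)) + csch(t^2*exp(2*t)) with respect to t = -2*t*(t*cosh(t^2*exp(2*t)) + t + cosh(t^2*exp(2*t)) + 1)*exp(2*t)/sinh(t^2*exp(2*t))^2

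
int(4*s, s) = 2*s^2 + C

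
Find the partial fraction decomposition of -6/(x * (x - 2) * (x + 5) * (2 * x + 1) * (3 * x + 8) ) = 243/(5096*(3*x + 8)) - 32/(195*(2*x + 1)) - 2/(735*(x + 5)) - 3/(490*(x - 2)) + 3/(40*x)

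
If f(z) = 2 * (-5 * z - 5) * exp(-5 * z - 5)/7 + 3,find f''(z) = (-250*z - 150)*exp(-5*z - 5)/7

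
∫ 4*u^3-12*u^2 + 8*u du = u^4 - 4*u^3 + 4*u^2 + C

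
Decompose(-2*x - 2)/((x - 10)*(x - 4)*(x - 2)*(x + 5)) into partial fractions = -8/(945*(x + 5)) - 3/(56*(x - 2)) + 5/(54*(x - 4)) - 11/(360*(x - 10))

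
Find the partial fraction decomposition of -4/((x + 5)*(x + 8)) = 4/(3*(x + 8)) - 4/(3*(x + 5))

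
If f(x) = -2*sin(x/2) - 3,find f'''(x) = cos(x/2)/4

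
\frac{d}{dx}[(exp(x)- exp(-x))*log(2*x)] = (x*exp(2*x)*log(x) + x*exp(2*x)*log(2) + x*log(x) + x*log(2) + exp(2*x) - 1)*exp(-x)/x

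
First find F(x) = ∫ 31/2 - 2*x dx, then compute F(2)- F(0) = 27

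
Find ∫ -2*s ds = -s^2 + C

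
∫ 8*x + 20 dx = 4*x^2 + 20*x + C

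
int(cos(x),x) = sin(x) + C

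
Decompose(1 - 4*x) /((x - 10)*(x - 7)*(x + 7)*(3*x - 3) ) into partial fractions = -29/(5712*(x + 7)) - 1/(432*(x - 1)) + 1/(28*(x - 7)) - 13/(459*(x - 10))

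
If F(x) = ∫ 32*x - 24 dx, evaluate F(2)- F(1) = 24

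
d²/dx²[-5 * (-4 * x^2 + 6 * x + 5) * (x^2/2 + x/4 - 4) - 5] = 120*x^2 - 60*x - 200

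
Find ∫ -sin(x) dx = cos(x) + C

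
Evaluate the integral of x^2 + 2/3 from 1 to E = -1 + 2*E/3 + exp(3)/3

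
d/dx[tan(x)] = cos(x)^(-2)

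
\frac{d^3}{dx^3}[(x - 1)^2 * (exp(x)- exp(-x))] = (x^2*exp(2*x) + x^2 + 4*x*exp(2*x) - 8*x + exp(2*x) + 13)*exp(-x)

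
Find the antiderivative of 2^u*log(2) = 2^u + C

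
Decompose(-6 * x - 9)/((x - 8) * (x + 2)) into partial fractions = -3/(10*(x + 2)) - 57/(10*(x - 8))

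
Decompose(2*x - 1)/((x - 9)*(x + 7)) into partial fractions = 15/(16*(x + 7)) + 17/(16*(x - 9))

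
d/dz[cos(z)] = -sin(z)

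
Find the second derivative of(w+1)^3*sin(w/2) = -w^3*sin(w/2)/4 - 3*w^2*sin(w/2)/4 + 3*w^2*cos(w/2) + 21*w*sin(w/2)/4 + 6*w*cos(w/2) + 23*sin(w/2)/4 + 3*cos(w/2)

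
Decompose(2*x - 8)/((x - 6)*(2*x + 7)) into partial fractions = 30/(19*(2*x + 7)) + 4/(19*(x - 6))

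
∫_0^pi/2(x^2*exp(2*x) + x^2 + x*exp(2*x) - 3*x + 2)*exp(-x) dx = (-exp(-pi/2) + exp(pi/2))*(-pi/2 + 1 + pi^2/4)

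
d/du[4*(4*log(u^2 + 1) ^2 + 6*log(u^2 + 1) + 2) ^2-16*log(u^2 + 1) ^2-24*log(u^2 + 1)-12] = (512*u*log(u^2 + 1)^3 + 1152*u*log(u^2 + 1)^2 + 768*u*log(u^2 + 1) + 144*u)/(u^2 + 1)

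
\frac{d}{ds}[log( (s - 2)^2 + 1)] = (2*s - 4)/(s^2 - 4*s + 5)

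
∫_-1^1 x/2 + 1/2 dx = 1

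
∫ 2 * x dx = x^2 + C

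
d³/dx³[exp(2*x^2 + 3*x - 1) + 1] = 64*x^3*exp(2*x^2 + 3*x - 1) + 144*x^2*exp(2*x^2 + 3*x - 1) + 156*x*exp(2*x^2 + 3*x - 1) + 63*exp(2*x^2 + 3*x - 1)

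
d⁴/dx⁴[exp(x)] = exp(x)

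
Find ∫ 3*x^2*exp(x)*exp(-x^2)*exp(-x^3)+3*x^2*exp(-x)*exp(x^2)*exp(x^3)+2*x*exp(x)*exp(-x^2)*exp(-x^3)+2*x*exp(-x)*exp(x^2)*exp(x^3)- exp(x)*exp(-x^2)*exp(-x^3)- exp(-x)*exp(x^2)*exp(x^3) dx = 2*sinh(x*(x^2 + x - 1)) + C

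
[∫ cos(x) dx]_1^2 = -sin(1) + sin(2)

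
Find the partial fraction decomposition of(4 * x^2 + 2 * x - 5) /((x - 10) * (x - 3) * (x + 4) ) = 51/(98*(x + 4)) - 37/(49*(x - 3)) + 415/(98*(x - 10))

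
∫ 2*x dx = x^2 + C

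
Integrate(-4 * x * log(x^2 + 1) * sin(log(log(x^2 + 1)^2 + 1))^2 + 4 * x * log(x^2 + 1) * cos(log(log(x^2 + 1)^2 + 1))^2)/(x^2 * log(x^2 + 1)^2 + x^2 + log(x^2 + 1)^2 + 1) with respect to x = sin(2*log(log(x^2 + 1)^2 + 1))/2 + C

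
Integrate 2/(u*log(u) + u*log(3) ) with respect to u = 2*log(log(3*u)) + C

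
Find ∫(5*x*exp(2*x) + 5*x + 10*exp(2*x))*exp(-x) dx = 10*(x + 1)*sinh(x) + C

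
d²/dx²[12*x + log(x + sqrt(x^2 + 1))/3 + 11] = (-2*x^3 - 2*x^2*sqrt(x^2 + 1) - x)/(6*x^5 + 6*x^4*sqrt(x^2 + 1) + 12*x^3 + 9*x^2*sqrt(x^2 + 1) + 6*x + 3*sqrt(x^2 + 1))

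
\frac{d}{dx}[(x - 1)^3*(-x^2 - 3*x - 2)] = -5*x^4 + 12*x^2 - 4*x - 3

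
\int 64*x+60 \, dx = 32*x^2 + 60*x + C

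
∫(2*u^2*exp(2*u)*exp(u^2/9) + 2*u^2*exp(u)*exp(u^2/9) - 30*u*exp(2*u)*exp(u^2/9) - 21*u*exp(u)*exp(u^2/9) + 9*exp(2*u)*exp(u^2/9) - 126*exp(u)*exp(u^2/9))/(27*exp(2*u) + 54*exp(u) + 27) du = (u - 15)*exp(u*(u + 9)/9)/(3*(exp(u) + 1)) + C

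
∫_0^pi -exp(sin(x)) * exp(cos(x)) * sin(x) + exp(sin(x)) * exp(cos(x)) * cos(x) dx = -E + exp(-1)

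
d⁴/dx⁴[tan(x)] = 24*tan(x)^5 + 40*tan(x)^3 + 16*tan(x)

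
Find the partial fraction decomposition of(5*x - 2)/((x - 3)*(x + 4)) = 22/(7*(x + 4)) + 13/(7*(x - 3))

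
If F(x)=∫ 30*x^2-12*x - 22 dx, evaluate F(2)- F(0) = 12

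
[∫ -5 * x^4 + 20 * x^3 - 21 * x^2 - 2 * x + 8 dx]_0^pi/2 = (-2 + pi/2)^2*(-pi^3/8 - 1 + pi/2 + pi^2/4) + 4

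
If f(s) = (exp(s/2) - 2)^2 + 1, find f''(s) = -exp(s/2) + exp(s)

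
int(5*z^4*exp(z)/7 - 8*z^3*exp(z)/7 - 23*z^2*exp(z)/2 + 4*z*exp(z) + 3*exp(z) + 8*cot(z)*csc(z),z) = z*(10*z^3 - 56*z^2 + 7*z + 42)*exp(z)/14 - 8*csc(z) + C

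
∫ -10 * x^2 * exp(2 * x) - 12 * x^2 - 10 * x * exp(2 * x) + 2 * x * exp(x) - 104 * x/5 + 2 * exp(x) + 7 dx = -5*x^2*exp(2*x) + 2*x*exp(x) - (2*x + 5)*(10*x^2 + x - 20)/5 + C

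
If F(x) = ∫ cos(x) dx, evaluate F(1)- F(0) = sin(1)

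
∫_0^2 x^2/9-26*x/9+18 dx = 824/27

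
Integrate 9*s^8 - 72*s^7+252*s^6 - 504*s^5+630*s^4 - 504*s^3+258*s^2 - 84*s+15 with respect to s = s^9 - 9*s^8 + 36*s^7 - 84*s^6 + 126*s^5 - 126*s^4 + 86*s^3 - 42*s^2 + 15*s + C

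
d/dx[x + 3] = 1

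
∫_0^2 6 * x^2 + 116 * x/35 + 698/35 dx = 2188/35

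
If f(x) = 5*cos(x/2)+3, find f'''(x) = 5*sin(x/2)/8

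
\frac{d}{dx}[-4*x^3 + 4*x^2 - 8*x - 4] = -12*x^2 + 8*x - 8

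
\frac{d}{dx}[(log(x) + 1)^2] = (2*log(x) + 2)/x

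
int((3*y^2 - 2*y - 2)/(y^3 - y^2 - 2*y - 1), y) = log(-2*y^3 + 2*y^2 + 4*y + 2) + C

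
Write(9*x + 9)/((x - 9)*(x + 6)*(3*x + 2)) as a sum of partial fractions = -27/(464*(3*x + 2)) - 3/(16*(x + 6)) + 6/(29*(x - 9))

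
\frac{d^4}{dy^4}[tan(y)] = 24*tan(y)^5 + 40*tan(y)^3 + 16*tan(y)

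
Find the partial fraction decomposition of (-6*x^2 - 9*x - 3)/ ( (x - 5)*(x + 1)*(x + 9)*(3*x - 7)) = 9/(16*(3*x - 7)) + 3/(28*(x + 9)) - 33/(112*(x - 5))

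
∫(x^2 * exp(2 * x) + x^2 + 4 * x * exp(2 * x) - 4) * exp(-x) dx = 2*(x^2 + 2*x - 2)*sinh(x) + C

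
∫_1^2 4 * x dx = 6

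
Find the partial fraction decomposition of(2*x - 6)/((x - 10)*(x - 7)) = -8/(3*(x - 7)) + 14/(3*(x - 10))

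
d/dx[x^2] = 2*x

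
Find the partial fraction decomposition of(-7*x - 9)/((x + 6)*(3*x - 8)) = -83/(26*(3*x - 8)) - 33/(26*(x + 6))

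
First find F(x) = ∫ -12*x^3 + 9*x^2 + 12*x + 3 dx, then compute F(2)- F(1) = -3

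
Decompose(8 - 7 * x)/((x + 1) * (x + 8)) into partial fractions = -64/(7*(x + 8)) + 15/(7*(x + 1))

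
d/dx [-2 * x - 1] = -2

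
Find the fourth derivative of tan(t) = 24*tan(t)^5 + 40*tan(t)^3 + 16*tan(t)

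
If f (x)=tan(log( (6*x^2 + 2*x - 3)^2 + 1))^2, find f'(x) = 4*(36*x^3 + 18*x^2 - 16*x - 3)*sin(log(2*(18*x^4 + 12*x^3 - 16*x^2 - 6*x + 5)))/((18*x^4 + 12*x^3 - 16*x^2 - 6*x + 5)*cos(log(2*(18*x^4 + 12*x^3 - 16*x^2 - 6*x + 5)))^3)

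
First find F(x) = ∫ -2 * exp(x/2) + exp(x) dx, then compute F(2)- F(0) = -1 + (-2 + E)^2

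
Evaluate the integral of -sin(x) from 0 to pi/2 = -1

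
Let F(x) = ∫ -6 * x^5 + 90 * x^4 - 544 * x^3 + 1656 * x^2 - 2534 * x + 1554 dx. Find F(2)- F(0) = 792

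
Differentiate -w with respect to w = -1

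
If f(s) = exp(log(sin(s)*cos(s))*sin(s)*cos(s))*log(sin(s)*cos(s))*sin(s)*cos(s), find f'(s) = (log(sin(2*s)/2)^2*sin(4*s)/4 + log(sin(2*s)/2)*sin(4*s)/4 + log(sin(2*s)/2)*cos(2*s) + cos(2*s))*exp(log(sin(2*s)/2)*sin(2*s)/2)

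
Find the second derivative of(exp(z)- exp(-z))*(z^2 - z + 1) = (z^2*exp(2*z) - z^2 + 3*z*exp(2*z) + 5*z + exp(2*z) - 5)*exp(-z)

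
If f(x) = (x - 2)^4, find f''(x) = 12*x^2 - 48*x + 48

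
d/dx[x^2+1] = 2*x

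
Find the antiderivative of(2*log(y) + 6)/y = (log(y) + 3)^2 + C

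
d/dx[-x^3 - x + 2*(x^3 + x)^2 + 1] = 12*x^5 + 16*x^3 - 3*x^2 + 4*x - 1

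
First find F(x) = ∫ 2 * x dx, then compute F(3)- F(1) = 8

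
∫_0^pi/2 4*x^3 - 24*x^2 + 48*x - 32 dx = -16 + (-2 + pi/2)^4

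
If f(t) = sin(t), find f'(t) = cos(t)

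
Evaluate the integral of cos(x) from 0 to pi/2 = 1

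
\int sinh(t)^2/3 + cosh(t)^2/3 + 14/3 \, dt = 14*t/3 + sinh(2*t)/6 + C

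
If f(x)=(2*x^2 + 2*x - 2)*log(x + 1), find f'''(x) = (4*x^2 + 10*x + 2)/(x^3 + 3*x^2 + 3*x + 1)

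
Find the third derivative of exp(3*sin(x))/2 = 3*(-9*sin(x) + 9*cos(x)^2 - 1)*exp(3*sin(x))*cos(x)/2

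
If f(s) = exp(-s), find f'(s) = -exp(-s)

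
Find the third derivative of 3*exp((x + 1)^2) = 24*x^3*exp(x^2 + 2*x + 1) + 72*x^2*exp(x^2 + 2*x + 1) + 108*x*exp(x^2 + 2*x + 1) + 60*exp(x^2 + 2*x + 1)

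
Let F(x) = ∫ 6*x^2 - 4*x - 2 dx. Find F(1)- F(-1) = 0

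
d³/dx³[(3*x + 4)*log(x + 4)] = (-3*x - 28)/(x^3 + 12*x^2 + 48*x + 64)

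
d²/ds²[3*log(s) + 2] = -3/s^2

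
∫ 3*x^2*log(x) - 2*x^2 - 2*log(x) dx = x*(x^2 - 2)*(log(x) - 1) + C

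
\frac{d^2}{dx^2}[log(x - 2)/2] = -1/(2*x^2 - 8*x + 8)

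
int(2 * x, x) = x^2 + C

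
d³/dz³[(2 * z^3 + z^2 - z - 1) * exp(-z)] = (-2*z^3 + 17*z^2 - 29*z + 4)*exp(-z)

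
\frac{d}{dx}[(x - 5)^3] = 3*x^2 - 30*x + 75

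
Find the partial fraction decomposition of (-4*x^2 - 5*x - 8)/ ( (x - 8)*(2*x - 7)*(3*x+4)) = -19/(203*(3*x + 4)) + 298/(261*(2*x - 7)) - 76/(63*(x - 8))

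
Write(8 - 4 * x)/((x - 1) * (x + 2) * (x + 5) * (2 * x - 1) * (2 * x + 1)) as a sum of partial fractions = 40/(81*(2*x + 1)) - 24/(55*(2*x - 1)) + 14/(891*(x + 5)) - 16/(135*(x + 2)) + 2/(27*(x - 1))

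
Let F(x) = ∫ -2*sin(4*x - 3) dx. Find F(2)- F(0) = cos(5)/2 - cos(3)/2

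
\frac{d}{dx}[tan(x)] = cos(x)^(-2)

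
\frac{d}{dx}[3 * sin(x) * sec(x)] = 3/cos(x)^2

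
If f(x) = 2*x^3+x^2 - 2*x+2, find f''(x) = 12*x + 2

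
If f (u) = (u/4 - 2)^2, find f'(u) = u/8 - 1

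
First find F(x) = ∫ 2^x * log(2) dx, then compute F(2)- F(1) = 2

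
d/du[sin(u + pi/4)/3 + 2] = cos(u + pi/4)/3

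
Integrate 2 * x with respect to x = x^2 + C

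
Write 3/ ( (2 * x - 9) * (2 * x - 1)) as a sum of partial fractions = -3/(8*(2*x - 1)) + 3/(8*(2*x - 9))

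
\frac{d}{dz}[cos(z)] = -sin(z)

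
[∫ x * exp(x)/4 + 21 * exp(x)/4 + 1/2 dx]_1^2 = -21*E/4 + 1/2 + 11*exp(2)/2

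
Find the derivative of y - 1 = 1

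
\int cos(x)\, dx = sin(x) + C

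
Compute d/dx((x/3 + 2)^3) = x^2/9 + 4*x/3 + 4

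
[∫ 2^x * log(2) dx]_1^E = -2 + 2^E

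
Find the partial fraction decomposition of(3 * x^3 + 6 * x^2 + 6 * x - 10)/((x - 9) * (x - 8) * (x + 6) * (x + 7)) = 787/(240*(x + 7)) - 239/(105*(x + 6)) - 979/(105*(x - 8)) + 2717/(240*(x - 9))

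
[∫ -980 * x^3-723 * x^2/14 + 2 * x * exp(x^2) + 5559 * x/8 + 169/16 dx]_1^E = -5*(-5 + E/4 + 7*exp(2))^2 - 9*exp(2)/4 - 47*E/16 + 2*exp(3)/7 + 409/14 + exp(exp(2))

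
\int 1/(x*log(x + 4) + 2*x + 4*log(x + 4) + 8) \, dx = log(log(x + 4) + 2) + C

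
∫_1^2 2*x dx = 3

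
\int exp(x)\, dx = exp(x) + C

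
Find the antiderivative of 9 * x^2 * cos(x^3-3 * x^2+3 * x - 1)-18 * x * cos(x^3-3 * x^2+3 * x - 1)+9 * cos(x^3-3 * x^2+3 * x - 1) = 3*sin((x - 1)^3) + C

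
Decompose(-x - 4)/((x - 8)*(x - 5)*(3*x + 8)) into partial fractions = -3/(184*(3*x + 8)) + 3/(23*(x - 5)) - 1/(8*(x - 8))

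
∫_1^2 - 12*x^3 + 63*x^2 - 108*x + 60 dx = 0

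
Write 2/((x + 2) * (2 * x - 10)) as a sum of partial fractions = -1/(7*(x + 2)) + 1/(7*(x - 5))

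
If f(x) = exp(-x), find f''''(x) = exp(-x)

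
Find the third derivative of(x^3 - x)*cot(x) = -6*x^3*cot(x)^4 - 8*x^3*cot(x)^2 - 2*x^3 + 18*x^2*cot(x)^3 + 18*x^2*cot(x) + 6*x*cot(x)^4 - 10*x*cot(x)^2 - 16*x - 6*cot(x)^3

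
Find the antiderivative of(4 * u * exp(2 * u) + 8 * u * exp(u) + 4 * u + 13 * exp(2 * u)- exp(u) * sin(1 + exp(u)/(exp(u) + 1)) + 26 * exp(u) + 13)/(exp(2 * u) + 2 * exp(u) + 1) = 2*u^2 + 13*u + cos((2*exp(u) + 1)/(exp(u) + 1)) + C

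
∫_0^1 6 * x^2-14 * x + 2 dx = -3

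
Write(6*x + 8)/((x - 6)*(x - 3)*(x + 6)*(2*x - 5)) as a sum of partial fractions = 184/(119*(2*x - 5)) + 7/(459*(x + 6)) - 26/(27*(x - 3)) + 11/(63*(x - 6))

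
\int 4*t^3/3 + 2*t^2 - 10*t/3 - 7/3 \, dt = t^4/3 + 2*t^3/3 - 5*t^2/3 - 7*t/3 + C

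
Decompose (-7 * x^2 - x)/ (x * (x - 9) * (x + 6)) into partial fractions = -41/(15*(x + 6)) - 64/(15*(x - 9))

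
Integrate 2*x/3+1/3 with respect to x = x^2/3 + x/3 + C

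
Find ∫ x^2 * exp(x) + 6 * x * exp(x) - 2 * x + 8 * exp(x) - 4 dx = (x + 2)^2*(exp(x) - 1) + C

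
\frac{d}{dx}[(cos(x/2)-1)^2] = sin(x/2) - sin(x)/2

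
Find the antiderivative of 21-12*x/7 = -6*x^2/7 + 21*x + C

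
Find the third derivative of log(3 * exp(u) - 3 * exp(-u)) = (8*exp(4*u) + 8*exp(2*u))/(exp(6*u) - 3*exp(4*u) + 3*exp(2*u) - 1)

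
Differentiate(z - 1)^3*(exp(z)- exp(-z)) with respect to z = (z^3*exp(2*z) + z^3 - 6*z^2 - 3*z*exp(2*z) + 9*z + 2*exp(2*z) - 4)*exp(-z)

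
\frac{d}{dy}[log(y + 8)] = 1/(y + 8)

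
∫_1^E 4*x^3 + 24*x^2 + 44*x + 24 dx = -64 + (-1 + (2 + E)^2)^2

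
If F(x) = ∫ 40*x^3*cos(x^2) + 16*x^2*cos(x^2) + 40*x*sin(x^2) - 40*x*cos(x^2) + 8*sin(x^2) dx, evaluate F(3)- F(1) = -8*sin(1) + 184*sin(9)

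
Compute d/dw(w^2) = 2*w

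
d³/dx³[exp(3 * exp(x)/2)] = 3*exp(x + 3*exp(x)/2)/2 + 27*exp(2*x + 3*exp(x)/2)/4 + 27*exp(3*x + 3*exp(x)/2)/8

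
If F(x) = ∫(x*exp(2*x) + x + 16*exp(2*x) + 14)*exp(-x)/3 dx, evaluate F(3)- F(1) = -16*E/3 - 6*exp(-3) + 16*exp(-1)/3 + 6*exp(3)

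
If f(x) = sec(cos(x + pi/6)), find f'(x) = -sin(x + pi/6)*tan(cos(x + pi/6))*sec(cos(x + pi/6))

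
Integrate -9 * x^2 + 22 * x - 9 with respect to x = -3*x^3 + 11*x^2 - 9*x + C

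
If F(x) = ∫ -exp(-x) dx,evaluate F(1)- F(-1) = -E + exp(-1)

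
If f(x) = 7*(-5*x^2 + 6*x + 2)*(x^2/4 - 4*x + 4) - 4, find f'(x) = -35*x^3 + 903*x^2/2 - 609*x + 112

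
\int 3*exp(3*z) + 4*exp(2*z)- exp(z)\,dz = (exp(2*z) + 2*exp(z) - 1)*exp(z) + C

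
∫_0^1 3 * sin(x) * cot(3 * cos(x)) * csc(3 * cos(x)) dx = -csc(3) + csc(3*cos(1))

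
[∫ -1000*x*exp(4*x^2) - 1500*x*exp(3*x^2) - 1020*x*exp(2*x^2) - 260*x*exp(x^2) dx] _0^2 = -5*(-5*exp(8) - 5*exp(4) - 3)^2 + 805 + 20*exp(4) + 20*exp(8)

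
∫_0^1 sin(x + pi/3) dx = 1/2 - cos(1 + pi/3)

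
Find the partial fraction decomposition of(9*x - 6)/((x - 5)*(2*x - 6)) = -21/(4*(x - 3)) + 39/(4*(x - 5))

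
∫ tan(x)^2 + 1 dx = tan(x) + C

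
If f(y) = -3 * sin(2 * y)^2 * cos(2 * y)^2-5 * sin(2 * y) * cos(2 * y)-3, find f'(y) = -3*sin(8*y) - 10*cos(4*y)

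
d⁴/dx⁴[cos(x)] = cos(x)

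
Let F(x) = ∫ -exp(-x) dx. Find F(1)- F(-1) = -E + exp(-1)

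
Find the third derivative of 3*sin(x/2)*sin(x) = 3*sin(x/2)/16 - 81*sin(3*x/2)/16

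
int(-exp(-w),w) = exp(-w) + C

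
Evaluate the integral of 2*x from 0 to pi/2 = pi^2/4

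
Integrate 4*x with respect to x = 2*x^2 + C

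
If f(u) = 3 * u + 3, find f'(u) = 3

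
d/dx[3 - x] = -1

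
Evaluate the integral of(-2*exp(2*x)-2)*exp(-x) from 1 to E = -2*exp(E) - 2*exp(-1) + 2*exp(-E) + 2*E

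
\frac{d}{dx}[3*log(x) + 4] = 3/x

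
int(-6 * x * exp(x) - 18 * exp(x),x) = 6*(-x - 2)*exp(x) + C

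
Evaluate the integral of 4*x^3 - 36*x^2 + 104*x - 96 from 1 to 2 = -9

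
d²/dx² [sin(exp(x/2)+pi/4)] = exp(x/2)*cos(exp(x/2) + pi/4)/4 - exp(x)*sin(exp(x/2) + pi/4)/4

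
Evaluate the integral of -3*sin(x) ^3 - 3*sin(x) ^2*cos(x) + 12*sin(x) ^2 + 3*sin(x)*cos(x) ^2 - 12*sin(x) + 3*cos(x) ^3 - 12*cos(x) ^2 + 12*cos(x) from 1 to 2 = (-2 + cos(2) + sin(2))^3 - (-2 + cos(1) + sin(1))^3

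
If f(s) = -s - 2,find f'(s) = -1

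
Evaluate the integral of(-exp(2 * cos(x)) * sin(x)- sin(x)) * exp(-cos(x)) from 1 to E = -exp(-cos(E)) - exp(cos(1)) + exp(cos(E)) + exp(-cos(1))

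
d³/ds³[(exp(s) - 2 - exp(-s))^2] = (8*exp(4*s) - 4*exp(3*s) - 4*exp(s) - 8)*exp(-2*s)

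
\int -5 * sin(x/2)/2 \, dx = 5*cos(x/2) + C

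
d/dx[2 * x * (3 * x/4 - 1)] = 3*x - 2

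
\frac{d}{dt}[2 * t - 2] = 2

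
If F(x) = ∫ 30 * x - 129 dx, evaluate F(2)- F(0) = -198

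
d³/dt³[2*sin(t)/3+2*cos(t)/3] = 2*sin(t)/3 - 2*cos(t)/3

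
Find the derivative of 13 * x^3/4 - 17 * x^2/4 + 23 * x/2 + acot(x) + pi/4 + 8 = (39*x^4 - 34*x^3 + 85*x^2 - 34*x + 42)/(4*x^2 + 4)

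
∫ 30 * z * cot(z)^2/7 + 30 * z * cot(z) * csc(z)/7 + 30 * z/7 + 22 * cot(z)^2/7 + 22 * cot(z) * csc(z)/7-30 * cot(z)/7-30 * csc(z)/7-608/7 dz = (-30*z/7 - 22/7)*(cot(z) + csc(z) + 21) + C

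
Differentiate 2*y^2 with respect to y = 4*y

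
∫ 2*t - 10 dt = t^2 - 10*t + C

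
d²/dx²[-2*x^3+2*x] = -12*x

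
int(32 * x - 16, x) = 16*x^2 - 16*x + C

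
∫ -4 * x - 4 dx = -2*x^2 - 4*x + C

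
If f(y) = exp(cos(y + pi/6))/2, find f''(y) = exp(cos(y + pi/6))*sin(y + pi/6)^2/2 - exp(cos(y + pi/6))*cos(y + pi/6)/2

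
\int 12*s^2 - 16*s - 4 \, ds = 4*s^3 - 8*s^2 - 4*s + C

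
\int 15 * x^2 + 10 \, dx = 5*x^3 + 10*x + C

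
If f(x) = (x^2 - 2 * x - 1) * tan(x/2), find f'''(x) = 3*x^2*tan(x/2)^4/4 + x^2*tan(x/2)^2 + x^2/4 - 3*x*tan(x/2)^4/2 + 3*x*tan(x/2)^3 - 2*x*tan(x/2)^2 + 3*x*tan(x/2) - x/2 - 3*tan(x/2)^4/4 - 3*tan(x/2)^3 + 2*tan(x/2)^2 - 3*tan(x/2) + 11/4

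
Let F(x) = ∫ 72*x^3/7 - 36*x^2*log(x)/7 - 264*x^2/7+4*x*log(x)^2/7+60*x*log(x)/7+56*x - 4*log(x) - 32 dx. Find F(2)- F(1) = -8*log(2) + 2*(2*log(2) + 2)^2/7 + 24/7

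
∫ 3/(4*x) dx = 3*log(x)/4 + C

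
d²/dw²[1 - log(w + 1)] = 1/(w^2 + 2*w + 1)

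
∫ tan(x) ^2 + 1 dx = tan(x) + C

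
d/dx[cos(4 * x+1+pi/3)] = -4*sin(4*x + 1 + pi/3)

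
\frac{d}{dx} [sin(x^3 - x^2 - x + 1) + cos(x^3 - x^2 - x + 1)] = -3*x^2*sin(x^3 - x^2 - x + 1) + 3*x^2*cos(x^3 - x^2 - x + 1) + 2*x*sin(x^3 - x^2 - x + 1) - 2*x*cos(x^3 - x^2 - x + 1) + sin(x^3 - x^2 - x + 1) - cos(x^3 - x^2 - x + 1)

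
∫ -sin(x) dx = cos(x) + C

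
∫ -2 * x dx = -x^2 + C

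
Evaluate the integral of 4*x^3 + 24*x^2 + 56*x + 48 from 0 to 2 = 288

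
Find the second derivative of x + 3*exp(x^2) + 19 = 12*x^2*exp(x^2) + 6*exp(x^2)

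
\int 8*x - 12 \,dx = 4*x^2 - 12*x + C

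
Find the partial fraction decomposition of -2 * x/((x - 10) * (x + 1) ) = -2/(11*(x + 1)) - 20/(11*(x - 10))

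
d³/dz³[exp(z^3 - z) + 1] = 27*z^6*exp(z^3 - z) - 27*z^4*exp(z^3 - z) + 54*z^3*exp(z^3 - z) + 9*z^2*exp(z^3 - z) - 18*z*exp(z^3 - z) + 5*exp(z^3 - z)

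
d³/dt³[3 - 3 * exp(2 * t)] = -24*exp(2*t)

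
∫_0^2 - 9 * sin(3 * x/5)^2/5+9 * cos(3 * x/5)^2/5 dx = 3*sin(12/5)/2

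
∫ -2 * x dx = -x^2 + C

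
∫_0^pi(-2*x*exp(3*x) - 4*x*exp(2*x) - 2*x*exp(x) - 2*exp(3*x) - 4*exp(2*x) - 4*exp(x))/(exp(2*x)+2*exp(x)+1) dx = -2*pi*exp(pi) - 2*exp(pi)/(1 + exp(pi)) + 1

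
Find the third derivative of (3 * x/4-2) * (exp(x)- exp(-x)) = (3*x*exp(2*x) + 3*x + exp(2*x) - 17)*exp(-x)/4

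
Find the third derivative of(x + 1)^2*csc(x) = (x^2*cos(x)/sin(x) - 6*x^2*cos(x)/sin(x)^3 - 6*x + 2*x*cos(x)/sin(x) + 12*x/sin(x)^2 - 12*x*cos(x)/sin(x)^3 - 6 - 5*cos(x)/sin(x) + 12/sin(x)^2 - 6*cos(x)/sin(x)^3)/sin(x)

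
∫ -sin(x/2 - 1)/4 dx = cos(x/2 - 1)/2 + C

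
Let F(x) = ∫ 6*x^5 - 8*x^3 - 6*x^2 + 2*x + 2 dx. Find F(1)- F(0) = 0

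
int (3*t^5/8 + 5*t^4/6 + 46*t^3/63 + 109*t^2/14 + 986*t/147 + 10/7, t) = t^6/16 + t^5/6 + 23*t^4/126 + 109*t^3/42 + 493*t^2/147 + 10*t/7 + C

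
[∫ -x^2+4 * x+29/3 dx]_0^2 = 74/3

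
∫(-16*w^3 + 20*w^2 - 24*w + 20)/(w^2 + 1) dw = -8*w^2 + 20*w - 4*log(w^2 + 1) + C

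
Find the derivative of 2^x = 2^x*log(2)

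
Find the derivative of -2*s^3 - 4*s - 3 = -6*s^2 - 4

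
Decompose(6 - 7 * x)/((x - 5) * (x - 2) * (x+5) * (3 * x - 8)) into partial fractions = 171/(161*(3*x - 8)) - 41/(1610*(x + 5)) - 4/(21*(x - 2)) - 29/(210*(x - 5))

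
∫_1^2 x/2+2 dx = 11/4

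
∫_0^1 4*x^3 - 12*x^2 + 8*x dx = 1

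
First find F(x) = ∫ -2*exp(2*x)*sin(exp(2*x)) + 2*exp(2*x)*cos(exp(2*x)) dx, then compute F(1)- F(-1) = sqrt(2)*(-sin(exp(-2) + pi/4) + sin(pi/4 + exp(2)))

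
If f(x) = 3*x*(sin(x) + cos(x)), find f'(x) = 3*sqrt(2)*(x*cos(x + pi/4) + sin(x + pi/4))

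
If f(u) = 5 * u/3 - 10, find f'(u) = 5/3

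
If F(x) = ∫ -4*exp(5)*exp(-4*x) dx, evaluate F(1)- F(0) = E - exp(5)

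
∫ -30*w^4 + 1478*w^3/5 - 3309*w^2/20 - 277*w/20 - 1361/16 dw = -6*w^5 + 739*w^4/10 - 1103*w^3/20 - 277*w^2/40 - 1361*w/16 + C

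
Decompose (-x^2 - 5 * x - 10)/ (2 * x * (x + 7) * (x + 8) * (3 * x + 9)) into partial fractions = 17/(120*(x + 8)) - 1/(7*(x + 7)) + 1/(90*(x + 3)) - 5/(504*x)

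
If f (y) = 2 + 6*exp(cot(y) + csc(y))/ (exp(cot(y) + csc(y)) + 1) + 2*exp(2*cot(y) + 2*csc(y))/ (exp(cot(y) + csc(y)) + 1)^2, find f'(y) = -2*(5*exp(1/sin(y))*exp(1/tan(y))*cos(y) + 5*exp(1/sin(y))*exp(1/tan(y)) + 3*cos(y) + 3)*exp(1/sin(y))*exp(1/tan(y))/((exp(1/sin(y))*exp(1/tan(y)) + 1)^3*sin(y)^2)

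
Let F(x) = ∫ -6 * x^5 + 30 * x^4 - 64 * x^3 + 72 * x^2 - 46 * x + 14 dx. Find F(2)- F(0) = 0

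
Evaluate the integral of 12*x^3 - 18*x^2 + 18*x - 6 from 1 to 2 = 24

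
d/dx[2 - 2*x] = -2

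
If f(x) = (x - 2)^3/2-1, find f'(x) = 3*x^2/2 - 6*x + 6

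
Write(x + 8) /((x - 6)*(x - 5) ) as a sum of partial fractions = -13/(x - 5) + 14/(x - 6)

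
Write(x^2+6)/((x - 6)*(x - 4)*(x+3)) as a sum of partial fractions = 5/(21*(x + 3)) - 11/(7*(x - 4)) + 7/(3*(x - 6))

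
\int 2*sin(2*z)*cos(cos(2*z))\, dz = -sin(cos(2*z)) + C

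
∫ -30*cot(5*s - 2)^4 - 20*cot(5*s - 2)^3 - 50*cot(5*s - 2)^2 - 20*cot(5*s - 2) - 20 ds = 2*(cot(5*s - 2)^2 + cot(5*s - 2) + 2)*cot(5*s - 2) + C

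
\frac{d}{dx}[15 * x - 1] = 15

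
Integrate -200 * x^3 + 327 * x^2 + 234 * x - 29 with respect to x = -50*x^4 + 109*x^3 + 117*x^2 - 29*x + C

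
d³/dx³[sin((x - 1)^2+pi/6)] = -8*x^3*cos(x^2 - 2*x + pi/6 + 1) + 24*x^2*cos(x^2 - 2*x + pi/6 + 1) - 12*x*sin(x^2 - 2*x + pi/6 + 1) - 24*x*cos(x^2 - 2*x + pi/6 + 1) + 12*sin(x^2 - 2*x + pi/6 + 1) + 8*cos(x^2 - 2*x + pi/6 + 1)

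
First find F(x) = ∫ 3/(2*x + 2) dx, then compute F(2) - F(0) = log(27)/2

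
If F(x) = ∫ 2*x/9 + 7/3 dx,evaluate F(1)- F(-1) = 14/3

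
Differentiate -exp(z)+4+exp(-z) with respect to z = (-exp(2*z) - 1)*exp(-z)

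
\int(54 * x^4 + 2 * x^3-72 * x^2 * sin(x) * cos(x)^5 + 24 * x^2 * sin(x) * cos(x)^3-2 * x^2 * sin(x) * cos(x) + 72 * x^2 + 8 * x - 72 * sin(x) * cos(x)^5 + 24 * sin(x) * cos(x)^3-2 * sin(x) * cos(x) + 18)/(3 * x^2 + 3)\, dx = 6*x^3 + x^2/3 + 6*x + log(x^2 + 1) + 4*cos(x)^6 - 2*cos(x)^4 + cos(x)^2/3 + C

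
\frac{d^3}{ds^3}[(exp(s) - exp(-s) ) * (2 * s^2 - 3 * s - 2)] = (2*s^2*exp(2*s) + 2*s^2 + 9*s*exp(2*s) - 15*s + exp(2*s) + 19)*exp(-s)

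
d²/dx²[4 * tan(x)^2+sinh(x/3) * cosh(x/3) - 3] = 24*tan(x)^4 + 32*tan(x)^2 + 2*sinh(2*x/3)/9 + 8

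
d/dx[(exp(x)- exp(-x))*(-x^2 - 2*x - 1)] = (-x^2*exp(2*x) - x^2 - 4*x*exp(2*x) - 3*exp(2*x) + 1)*exp(-x)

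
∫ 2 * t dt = t^2 + C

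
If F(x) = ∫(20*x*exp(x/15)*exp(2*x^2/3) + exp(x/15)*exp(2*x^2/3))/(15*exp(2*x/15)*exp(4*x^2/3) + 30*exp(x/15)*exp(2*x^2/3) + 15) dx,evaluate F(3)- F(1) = -exp(11/15)/(1 + exp(11/15)) + exp(31/5)/(1 + exp(31/5))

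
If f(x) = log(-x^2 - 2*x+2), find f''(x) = (-2*x^2 - 4*x - 8)/(x^4 + 4*x^3 - 8*x + 4)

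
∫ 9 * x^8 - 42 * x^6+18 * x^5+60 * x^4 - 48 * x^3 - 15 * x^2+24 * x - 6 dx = x^9 - 6*x^7 + 3*x^6 + 12*x^5 - 12*x^4 - 5*x^3 + 12*x^2 - 6*x + C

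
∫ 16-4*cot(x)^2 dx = 20*x + 4*cot(x) + C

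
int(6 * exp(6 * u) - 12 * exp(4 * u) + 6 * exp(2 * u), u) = (exp(2*u) - 1)^3 + C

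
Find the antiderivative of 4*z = 2*z^2 + C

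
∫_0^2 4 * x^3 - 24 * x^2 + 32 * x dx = 16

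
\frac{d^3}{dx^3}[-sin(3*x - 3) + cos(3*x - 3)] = 27*sqrt(2)*cos(-3*x + pi/4 + 3)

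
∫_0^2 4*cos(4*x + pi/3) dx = -sqrt(3)/2 + sin(pi/3 + 8)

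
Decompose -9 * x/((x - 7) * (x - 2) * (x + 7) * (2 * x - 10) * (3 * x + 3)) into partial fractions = 1/(864*(x + 7)) - 1/(576*(x + 1)) - 1/(135*(x - 2)) + 5/(288*(x - 5)) - 3/(320*(x - 7))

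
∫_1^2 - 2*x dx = -3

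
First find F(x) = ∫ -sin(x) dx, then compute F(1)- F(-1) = 0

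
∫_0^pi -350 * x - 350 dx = 7*(6 + 5*pi)*(-5*pi - 4) + 168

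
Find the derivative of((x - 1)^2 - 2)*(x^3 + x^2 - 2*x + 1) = 5*x^4 - 4*x^3 - 15*x^2 + 8*x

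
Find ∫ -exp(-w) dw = exp(-w) + C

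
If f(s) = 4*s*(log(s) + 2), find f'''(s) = -4/s^2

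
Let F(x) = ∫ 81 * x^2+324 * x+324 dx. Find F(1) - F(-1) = 702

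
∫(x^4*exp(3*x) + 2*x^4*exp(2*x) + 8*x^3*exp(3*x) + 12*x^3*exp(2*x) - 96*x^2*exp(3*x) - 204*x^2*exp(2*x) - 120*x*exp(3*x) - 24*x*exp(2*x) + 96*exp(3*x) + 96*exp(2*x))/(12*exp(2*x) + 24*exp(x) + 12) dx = x*(x - 8)*(x^2 + 12*x - 12)*exp(2*x)/(12*(exp(x) + 1)) + C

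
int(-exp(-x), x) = exp(-x) + C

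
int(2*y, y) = y^2 + C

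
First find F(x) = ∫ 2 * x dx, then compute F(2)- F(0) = 4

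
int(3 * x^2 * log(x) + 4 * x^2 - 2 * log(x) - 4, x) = x*(x^2 - 2)*(log(x) + 1) + C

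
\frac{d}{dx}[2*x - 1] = 2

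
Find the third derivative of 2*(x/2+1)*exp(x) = x*exp(x) + 5*exp(x)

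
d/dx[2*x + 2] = 2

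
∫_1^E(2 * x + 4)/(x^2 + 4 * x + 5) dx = -log(10) + log(1 + (2 + E)^2)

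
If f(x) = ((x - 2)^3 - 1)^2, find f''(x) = 30*x^4 - 240*x^3 + 720*x^2 - 972*x + 504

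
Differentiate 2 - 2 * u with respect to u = -2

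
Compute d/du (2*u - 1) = 2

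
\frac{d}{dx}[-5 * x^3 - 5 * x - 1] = -15*x^2 - 5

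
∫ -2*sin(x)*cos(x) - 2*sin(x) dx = (cos(x) + 1)^2 + C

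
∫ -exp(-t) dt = exp(-t) + C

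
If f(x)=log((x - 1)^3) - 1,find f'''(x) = 6/(x^3 - 3*x^2 + 3*x - 1)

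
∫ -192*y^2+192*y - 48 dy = -64*y^3 + 96*y^2 - 48*y + C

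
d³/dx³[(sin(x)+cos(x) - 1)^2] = -8*cos(2*x) + 2*sqrt(2)*cos(x + pi/4)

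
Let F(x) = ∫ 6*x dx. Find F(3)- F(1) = 24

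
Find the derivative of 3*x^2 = 6*x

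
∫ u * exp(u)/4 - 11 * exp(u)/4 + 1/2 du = (u - 12)*(exp(u) + 2)/4 + C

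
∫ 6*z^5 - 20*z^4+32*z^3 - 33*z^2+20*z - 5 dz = z^6 - 4*z^5 + 8*z^4 - 11*z^3 + 10*z^2 - 5*z + C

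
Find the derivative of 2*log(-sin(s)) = 2/tan(s)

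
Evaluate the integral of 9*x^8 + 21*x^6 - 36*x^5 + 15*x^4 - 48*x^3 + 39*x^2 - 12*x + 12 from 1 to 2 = 512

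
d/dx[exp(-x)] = -exp(-x)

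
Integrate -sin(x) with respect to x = cos(x) + C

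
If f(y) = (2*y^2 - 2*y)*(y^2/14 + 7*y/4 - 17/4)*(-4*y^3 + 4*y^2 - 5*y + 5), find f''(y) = -24*y^5 - 2700*y^4/7 + 8500*y^3/7 - 8238*y^2/7 + 4653*y/7 - 205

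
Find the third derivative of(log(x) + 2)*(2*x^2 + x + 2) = (4*x^2 - x + 4)/x^3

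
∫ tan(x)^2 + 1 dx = tan(x) + C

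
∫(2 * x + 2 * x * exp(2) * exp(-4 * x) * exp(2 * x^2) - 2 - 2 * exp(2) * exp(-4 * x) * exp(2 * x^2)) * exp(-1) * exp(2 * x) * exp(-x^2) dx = 2*sinh((x - 1)^2) + C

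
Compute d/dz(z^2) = 2*z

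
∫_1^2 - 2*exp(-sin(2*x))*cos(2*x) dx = -exp(-sin(2)) + exp(-sin(4))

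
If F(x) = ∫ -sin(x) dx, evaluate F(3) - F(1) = cos(3) - cos(1)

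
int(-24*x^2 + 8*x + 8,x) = -8*x^3 + 4*x^2 + 8*x + C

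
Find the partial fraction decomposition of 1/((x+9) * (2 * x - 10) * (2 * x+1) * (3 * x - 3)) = 4/(1683*(2*x + 1)) - 1/(14280*(x + 9)) - 1/(720*(x - 1)) + 1/(3696*(x - 5))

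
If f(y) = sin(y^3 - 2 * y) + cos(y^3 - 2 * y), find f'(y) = -3*y^2*sin(y^3 - 2*y) + 3*y^2*cos(y^3 - 2*y) + 2*sin(y^3 - 2*y) - 2*cos(y^3 - 2*y)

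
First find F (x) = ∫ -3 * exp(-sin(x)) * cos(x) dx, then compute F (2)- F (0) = -3 + 3*exp(-sin(2))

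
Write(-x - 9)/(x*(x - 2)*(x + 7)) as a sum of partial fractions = -2/(63*(x + 7)) - 11/(18*(x - 2)) + 9/(14*x)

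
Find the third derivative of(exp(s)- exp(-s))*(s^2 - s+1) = (s^2*exp(2*s) + s^2 + 5*s*exp(2*s) - 7*s + 4*exp(2*s) + 10)*exp(-s)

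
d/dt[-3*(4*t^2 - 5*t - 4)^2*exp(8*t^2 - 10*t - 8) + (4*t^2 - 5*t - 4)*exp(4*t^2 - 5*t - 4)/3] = (-2304*t^5 + 7200*t^4 + 32*t^3*exp(-4*t^2 + 5*t + 4) - 3168*t^3 - 60*t^2*exp(-4*t^2 + 5*t + 4) - 5310*t^2 + t*exp(-4*t^2 + 5*t + 4) + 1422*t + 15*exp(-4*t^2 + 5*t + 4) + 1080)*exp(8*t^2 - 10*t - 8)/3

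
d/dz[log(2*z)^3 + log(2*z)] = (3*log(z)^2 + 6*log(2)*log(z) + 1 + 3*log(2)^2)/z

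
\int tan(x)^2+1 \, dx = tan(x) + C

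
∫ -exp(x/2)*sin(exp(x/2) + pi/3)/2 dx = cos(exp(x/2) + pi/3) + C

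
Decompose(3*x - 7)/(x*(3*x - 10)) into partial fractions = 9/(10*(3*x - 10)) + 7/(10*x)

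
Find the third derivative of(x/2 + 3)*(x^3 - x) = 12*x + 18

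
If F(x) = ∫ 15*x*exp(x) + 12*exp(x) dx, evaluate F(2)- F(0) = 3 + 27*exp(2)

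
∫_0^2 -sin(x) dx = -1 + cos(2)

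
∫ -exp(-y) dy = exp(-y) + C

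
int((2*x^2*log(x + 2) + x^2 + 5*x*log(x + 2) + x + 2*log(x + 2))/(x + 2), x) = x*(x + 1)*log(x + 2) + C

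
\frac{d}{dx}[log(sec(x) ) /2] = tan(x)/2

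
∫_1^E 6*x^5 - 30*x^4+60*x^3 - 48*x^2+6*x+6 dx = -4 + (2 + (-1 + E)^3)^2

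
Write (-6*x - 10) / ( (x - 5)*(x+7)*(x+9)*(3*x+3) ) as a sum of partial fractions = -11/(168*(x + 9)) + 2/(27*(x + 7)) + 1/(216*(x + 1)) - 5/(378*(x - 5))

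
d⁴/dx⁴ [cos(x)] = cos(x)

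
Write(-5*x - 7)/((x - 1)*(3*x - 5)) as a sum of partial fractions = -23/(3*x - 5) + 6/(x - 1)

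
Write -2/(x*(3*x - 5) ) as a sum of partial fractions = -6/(5*(3*x - 5)) + 2/(5*x)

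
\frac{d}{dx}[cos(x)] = -sin(x)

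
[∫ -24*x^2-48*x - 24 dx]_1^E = (-2*E - 2)^3 + 64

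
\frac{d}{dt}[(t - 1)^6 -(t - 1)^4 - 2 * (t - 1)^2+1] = 6*t^5 - 30*t^4 + 56*t^3 - 48*t^2 + 14*t + 2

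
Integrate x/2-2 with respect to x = x^2/4 - 2*x + C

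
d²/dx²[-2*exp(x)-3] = -2*exp(x)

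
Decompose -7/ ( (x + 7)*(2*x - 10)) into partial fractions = 7/(24*(x + 7)) - 7/(24*(x - 5))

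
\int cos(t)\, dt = sin(t) + C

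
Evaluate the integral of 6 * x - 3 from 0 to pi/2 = -3*pi/2 + 3*pi^2/4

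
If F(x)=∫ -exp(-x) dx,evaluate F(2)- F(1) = -exp(-1) + exp(-2)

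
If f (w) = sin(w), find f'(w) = cos(w)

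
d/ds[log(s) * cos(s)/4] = (-s*log(s)*sin(s) + cos(s))/(4*s)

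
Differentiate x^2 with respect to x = 2*x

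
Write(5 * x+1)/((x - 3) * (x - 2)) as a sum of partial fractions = -11/(x - 2) + 16/(x - 3)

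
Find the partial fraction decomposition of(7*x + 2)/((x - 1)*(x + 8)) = 6/(x + 8) + 1/(x - 1)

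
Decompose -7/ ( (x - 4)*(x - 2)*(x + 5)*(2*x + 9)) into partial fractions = -56/(221*(2*x + 9)) + 1/(9*(x + 5)) + 1/(26*(x - 2)) - 7/(306*(x - 4))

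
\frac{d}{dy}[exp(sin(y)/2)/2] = exp(sin(y)/2)*cos(y)/4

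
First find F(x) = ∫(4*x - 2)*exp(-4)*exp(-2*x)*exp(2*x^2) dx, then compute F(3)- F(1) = -exp(-4) + exp(8)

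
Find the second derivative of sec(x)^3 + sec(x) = (-1 - 7/cos(x)^2 + 12/cos(x)^4)/cos(x)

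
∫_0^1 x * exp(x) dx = 1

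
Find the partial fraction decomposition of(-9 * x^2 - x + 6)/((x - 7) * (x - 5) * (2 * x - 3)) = -9/(11*(2*x - 3)) + 16/(x - 5) - 221/(11*(x - 7))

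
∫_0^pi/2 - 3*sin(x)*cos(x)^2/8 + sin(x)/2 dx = 3/8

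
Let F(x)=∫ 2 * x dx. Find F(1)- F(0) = 1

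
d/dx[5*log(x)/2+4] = 5/(2*x)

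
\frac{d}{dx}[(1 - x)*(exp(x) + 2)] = -x*exp(x) - 2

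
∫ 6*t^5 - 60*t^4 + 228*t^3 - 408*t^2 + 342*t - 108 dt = t^6 - 12*t^5 + 57*t^4 - 136*t^3 + 171*t^2 - 108*t + C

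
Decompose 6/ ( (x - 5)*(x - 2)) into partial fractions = -2/(x - 2) + 2/(x - 5)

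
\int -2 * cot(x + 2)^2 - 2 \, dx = 2*cot(x + 2) + C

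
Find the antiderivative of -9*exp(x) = -9*exp(x) + C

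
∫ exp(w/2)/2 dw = exp(w/2) + C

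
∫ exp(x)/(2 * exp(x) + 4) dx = log(exp(x) + 2)/2 + C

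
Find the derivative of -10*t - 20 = -10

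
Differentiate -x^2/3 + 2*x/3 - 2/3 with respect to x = 2/3 - 2*x/3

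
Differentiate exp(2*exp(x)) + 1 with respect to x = 2*exp(x + 2*exp(x))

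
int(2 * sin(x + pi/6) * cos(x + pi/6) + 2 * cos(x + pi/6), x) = (sin(x + pi/6) + 1)^2 + C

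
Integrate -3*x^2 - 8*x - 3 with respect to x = -x^3 - 4*x^2 - 3*x + C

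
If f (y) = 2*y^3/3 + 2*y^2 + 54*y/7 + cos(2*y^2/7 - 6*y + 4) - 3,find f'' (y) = -16*y^2*cos(2*y^2/7 - 6*y + 4)/49 + 48*y*cos(2*y^2/7 - 6*y + 4)/7 + 4*y - 4*sin(2*y^2/7 - 6*y + 4)/7 - 36*cos(2*y^2/7 - 6*y + 4) + 4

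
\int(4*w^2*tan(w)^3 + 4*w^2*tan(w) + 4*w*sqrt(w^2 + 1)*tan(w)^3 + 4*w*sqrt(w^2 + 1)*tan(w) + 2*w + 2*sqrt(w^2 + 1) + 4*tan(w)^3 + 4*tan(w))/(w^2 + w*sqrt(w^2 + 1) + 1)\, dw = 2*log(w + sqrt(w^2 + 1)) + 2*tan(w)^2 + C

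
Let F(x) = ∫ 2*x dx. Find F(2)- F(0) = 4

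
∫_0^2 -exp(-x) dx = -1 + exp(-2)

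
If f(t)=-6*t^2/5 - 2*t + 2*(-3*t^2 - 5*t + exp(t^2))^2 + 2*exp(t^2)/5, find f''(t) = -48*t^4*exp(t^2) - 80*t^3*exp(t^2) + 32*t^2*exp(2*t^2) - 592*t^2*exp(t^2)/5 + 216*t^2 - 120*t*exp(t^2) + 360*t + 8*exp(2*t^2) - 116*exp(t^2)/5 + 488/5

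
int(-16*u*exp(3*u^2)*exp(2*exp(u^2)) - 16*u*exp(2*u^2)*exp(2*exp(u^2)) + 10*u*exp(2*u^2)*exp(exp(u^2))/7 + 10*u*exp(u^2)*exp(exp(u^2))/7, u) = 5*exp(u^2 + exp(u^2))/7 - 4*exp(2*u^2 + 2*exp(u^2)) + C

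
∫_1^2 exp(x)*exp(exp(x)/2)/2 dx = -exp(E/2) + exp(exp(2)/2)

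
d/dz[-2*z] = -2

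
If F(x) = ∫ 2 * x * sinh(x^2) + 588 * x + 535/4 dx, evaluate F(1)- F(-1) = 535/2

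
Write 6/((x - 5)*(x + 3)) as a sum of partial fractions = -3/(4*(x + 3)) + 3/(4*(x - 5))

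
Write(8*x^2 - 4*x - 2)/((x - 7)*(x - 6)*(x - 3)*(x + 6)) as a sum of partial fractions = -155/(702*(x + 6)) + 29/(54*(x - 3)) - 131/(18*(x - 6)) + 181/(26*(x - 7))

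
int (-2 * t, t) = -t^2 + C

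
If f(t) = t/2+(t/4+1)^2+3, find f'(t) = t/8 + 1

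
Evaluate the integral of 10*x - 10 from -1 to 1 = -20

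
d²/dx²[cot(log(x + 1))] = (1 + 2*cos(log(x + 1))/sin(log(x + 1)))/((x^2 + 2*x + 1)*sin(log(x + 1))^2)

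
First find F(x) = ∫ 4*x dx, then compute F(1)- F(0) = 2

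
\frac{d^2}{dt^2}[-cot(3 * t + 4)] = -18*cos(3*t + 4)/sin(3*t + 4)^3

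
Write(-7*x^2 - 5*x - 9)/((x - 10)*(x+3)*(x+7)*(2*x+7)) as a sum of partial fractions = -206/(63*(2*x + 7)) + 317/(476*(x + 7)) + 57/(52*(x + 3)) - 253/(1989*(x - 10))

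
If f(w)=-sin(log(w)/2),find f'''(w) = -(6*sin(log(w)/2) + 7*cos(log(w)/2))/(8*w^3)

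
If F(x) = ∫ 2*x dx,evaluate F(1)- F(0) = 1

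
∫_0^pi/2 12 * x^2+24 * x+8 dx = -2*pi*(-3*pi/2 - pi^2/4 - 2)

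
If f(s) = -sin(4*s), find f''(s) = 16*sin(4*s)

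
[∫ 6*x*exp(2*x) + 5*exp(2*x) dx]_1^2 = -4*exp(2) + 7*exp(4)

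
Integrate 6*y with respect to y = 3*y^2 + C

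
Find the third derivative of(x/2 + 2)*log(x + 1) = (5 - x)/(2*x^3 + 6*x^2 + 6*x + 2)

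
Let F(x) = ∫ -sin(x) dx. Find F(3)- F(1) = cos(3) - cos(1)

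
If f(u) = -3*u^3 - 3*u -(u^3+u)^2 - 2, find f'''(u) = -120*u^3 - 48*u - 18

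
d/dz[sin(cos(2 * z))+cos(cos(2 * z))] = 2*sin(2*z)*sin(cos(2*z)) - 2*sin(2*z)*cos(cos(2*z))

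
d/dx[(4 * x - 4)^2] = 32*x - 32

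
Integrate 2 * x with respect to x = x^2 + C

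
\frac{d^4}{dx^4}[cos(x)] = cos(x)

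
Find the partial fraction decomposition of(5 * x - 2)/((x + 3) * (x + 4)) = 22/(x + 4) - 17/(x + 3)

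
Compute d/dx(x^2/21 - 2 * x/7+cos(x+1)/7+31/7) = 2*x/21 - sin(x + 1)/7 - 2/7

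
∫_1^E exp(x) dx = -E + exp(E)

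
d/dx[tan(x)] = cos(x)^(-2)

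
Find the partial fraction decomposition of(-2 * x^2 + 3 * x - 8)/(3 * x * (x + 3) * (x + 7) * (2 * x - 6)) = 127/(1680*(x + 7)) - 35/(432*(x + 3)) - 17/(1080*(x - 3)) + 4/(189*x)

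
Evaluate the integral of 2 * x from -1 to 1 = 0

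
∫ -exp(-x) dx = exp(-x) + C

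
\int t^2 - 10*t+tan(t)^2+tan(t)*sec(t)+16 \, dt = t^3/3 - 5*t^2 + 15*t + tan(t) + sec(t) + C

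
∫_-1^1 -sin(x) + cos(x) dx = 2*sin(1)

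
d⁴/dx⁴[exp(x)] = exp(x)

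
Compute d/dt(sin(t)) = cos(t)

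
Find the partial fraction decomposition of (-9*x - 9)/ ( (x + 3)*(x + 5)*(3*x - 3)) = 1/(x + 5) - 3/(4*(x + 3)) - 1/(4*(x - 1))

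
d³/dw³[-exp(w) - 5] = -exp(w)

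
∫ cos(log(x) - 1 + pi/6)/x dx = sin(log(x) - 1 + pi/6) + C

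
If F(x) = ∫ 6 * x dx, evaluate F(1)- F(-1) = 0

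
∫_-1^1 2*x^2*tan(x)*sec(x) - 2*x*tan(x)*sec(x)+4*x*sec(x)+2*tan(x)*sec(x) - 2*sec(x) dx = -4*sec(1)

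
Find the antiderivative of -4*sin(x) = 4*cos(x) + C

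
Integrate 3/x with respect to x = 3*log(2*x) + C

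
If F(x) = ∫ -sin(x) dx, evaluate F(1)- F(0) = -1 + cos(1)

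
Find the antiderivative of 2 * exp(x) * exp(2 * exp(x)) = exp(2*exp(x)) + C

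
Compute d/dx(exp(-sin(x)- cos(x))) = (sin(x) - cos(x))*exp(-sin(x) - cos(x))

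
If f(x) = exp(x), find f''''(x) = exp(x)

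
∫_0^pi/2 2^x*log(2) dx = -1 + 2^(pi/2)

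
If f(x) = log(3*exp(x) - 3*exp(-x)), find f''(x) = -4*exp(2*x)/(exp(4*x) - 2*exp(2*x) + 1)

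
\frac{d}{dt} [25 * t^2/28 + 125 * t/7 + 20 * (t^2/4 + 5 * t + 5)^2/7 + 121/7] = 5*t^3/7 + 150*t^2/7 + 2225*t/14 + 1125/7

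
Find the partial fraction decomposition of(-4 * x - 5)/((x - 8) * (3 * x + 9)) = -7/(33*(x + 3)) - 37/(33*(x - 8))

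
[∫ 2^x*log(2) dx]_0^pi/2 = -1 + 2^(pi/2)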